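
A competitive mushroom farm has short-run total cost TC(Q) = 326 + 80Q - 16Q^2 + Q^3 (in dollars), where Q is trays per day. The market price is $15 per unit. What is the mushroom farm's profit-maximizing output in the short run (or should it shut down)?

Variable cost is VC = 80Q - 16Q^2 + Q^3, so AVC = VC/Q = 80 - 16Q + Q^2 and MC = dTC/dQ = 80 - 32Q + 3Q^2.
The AVC parabola has its vertex at Q = 16/2 = 8, where AVC = 80 - 16·8 + 8^2 = $16.
Since P = $15 < min AVC = $16, price fails to cover variable cost at any output.
The firm minimizes its loss by shutting down and losing only its fixed cost of $326.

Shut down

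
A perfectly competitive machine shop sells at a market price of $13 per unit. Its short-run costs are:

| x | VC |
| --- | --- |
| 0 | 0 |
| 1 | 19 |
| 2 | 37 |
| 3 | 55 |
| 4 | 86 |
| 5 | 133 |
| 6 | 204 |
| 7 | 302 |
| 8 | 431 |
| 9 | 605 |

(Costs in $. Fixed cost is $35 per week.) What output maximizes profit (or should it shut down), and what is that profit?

Tabulate TR − TC: x=0: -35; x=1: -41; x=2: -46; x=3: -51; x=4: -69; x=5: -103; x=6: -161; x=7: -246; x=8: -362; x=9: -523.
Profit is highest at x = 0. Equivalently, the lowest AVC in the table is 55/3 ≈ $18.33 at x = 3, and P = $13 falls below it — price never covers variable cost, so the firm shuts down and loses only its fixed cost.

x = 0 (shut down); profit = -$35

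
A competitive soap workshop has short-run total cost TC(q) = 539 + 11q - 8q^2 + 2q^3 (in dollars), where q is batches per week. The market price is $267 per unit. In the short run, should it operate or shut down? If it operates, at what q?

Strip out fixed cost: VC = 11q - 8q^2 + 2q^3. Then AVC = 11 - 8q + 2q^2 and MC = 11 - 16q + 6q^2.
AVC hits its minimum where MC = AVC, at q = 2, giving min AVC = 11 - 8·2 + 2·2^2 = $3.
Because $267 ≥ $3, revenue can cover variable cost; the firm operates.
Set P = MC: 267 = 11 - 16q + 6q^2 → -256 - 16q + 6q^2 = 0. The roots are q = -16/3 and q = 8; the profit-maximizing output is on the rising part of MC, so q* = 8.
Check: AVC at q = 8 is $75 ≤ P, so revenue covers variable cost.
Profit = P·q − TC = 267·8 − 1139 = $997.

Produce at q = 8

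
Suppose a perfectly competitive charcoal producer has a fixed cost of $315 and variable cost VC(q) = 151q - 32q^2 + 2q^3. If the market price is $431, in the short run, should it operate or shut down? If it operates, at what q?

Strip out fixed cost: VC = 151q - 32q^2 + 2q^3. Then AVC = 151 - 32q + 2q^2 and MC = 151 - 64q + 6q^2.
AVC hits its minimum where MC = AVC, at q = 8, giving min AVC = 151 - 32·8 + 2·8^2 = $23.
Since P = $431 ≥ min AVC = $23, price covers variable cost and the firm should produce.
Solving P = MC: -280 - 64q + 6q^2 = 0 ⇒ q = -10/3 or 14. On the upward-sloping branch, q* = 14.
Check: AVC at q = 14 is $95 ≤ P, so revenue covers variable cost.
Profit = P·q − TC = 431·14 − 1645 = $4389.

Produce at q = 14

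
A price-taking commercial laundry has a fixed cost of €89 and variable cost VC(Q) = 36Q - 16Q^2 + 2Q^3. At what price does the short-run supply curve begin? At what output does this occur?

€4 per unit, at Q = 4

The firm shuts down when price falls below the minimum of average variable cost. AVC = VC/Q = 36 - 16Q + 2Q^2.
dAVC/dQ = -16 + 4Q = 0 gives Q = 4. min AVC = 36 - 16·4 + 2·4^2 = 4.
For P < €4 the firm produces nothing.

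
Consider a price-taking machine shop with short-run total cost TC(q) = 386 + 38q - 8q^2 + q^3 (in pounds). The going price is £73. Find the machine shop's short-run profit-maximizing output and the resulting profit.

Profit = -£92 at q = 7

AVC = 38 - 8q + q^2; min AVC = £22 at q = 4. Since P = £73 ≥ min AVC, the firm produces.
MC = 38 - 16q + 3q^2. Setting P = MC and taking the root on the rising branch gives q* = 7.
TR = 73·7 = 511. TC = 386 + 217 = 603. Profit = 511 − 603 = -£92.
By producing, the firm covers all variable cost plus £294 of fixed cost; shutting down would lose the full £386.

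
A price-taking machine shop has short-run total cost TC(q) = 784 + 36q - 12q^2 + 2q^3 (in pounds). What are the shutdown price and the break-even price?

Shutdown price = £18; break-even price = £162

Shutdown price = min AVC. AVC = 36 - 12q + 2q^2, with vertex at q = 3 and minimum £18.
ATC = 784/q + 36 - 12q + 2q^2. Setting dATC/dq = −784/q^2 − 12 + 4q = 0 gives q = 7 (since 4·7^3 − 12·7^2 = 784).
min ATC = 784/7 + 36 − 12·7 + 2·7^2 = £162. That is the break-even price.
Between these two prices the firm operates at a loss; above £162 it earns a profit.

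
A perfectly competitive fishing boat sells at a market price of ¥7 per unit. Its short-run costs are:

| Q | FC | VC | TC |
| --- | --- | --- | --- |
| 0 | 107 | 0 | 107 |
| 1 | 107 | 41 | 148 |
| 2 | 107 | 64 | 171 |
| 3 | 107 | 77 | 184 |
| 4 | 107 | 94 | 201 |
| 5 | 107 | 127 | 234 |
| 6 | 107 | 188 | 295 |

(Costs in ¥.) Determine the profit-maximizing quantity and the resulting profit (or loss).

Q = 0 (shut down); profit = -¥107

Tabulate TR − TC: Q=0: -107; Q=1: -141; Q=2: -157; Q=3: -163; Q=4: -173; Q=5: -199; Q=6: -253.
Profit is highest at Q = 0. Equivalently, the lowest AVC in the table is 94/4 ≈ ¥23.50 at Q = 4, and P = ¥7 falls below it — price never covers variable cost, so the firm shuts down and loses only its fixed cost.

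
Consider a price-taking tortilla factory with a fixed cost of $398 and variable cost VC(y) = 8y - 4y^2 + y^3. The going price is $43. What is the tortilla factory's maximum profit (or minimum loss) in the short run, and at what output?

AVC = 8 - 4y + y^2 has its minimum $4 at y = 2; price $43 clears that bar, so the firm operates.
MC = 8 - 8y + 3y^2. Setting P = MC and taking the root on the rising branch gives y* = 5.
TR = 43·5 = 215. TC = 398 + 65 = 463. Profit = 215 − 463 = -$248.
That loss of $248 beats the $398 the firm would lose by shutting down; producing recovers $150 of fixed cost.

Profit = -$248 at y = 5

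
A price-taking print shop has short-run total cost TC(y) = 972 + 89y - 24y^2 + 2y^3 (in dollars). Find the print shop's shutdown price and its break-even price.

AVC = 89 - 24y + 2y^2; minimized at y = 6, giving min AVC = $17. That is the shutdown price.
ATC = 972/y + 89 - 24y + 2y^2. Setting dATC/dy = −972/y^2 − 24 + 4y = 0 gives y = 9 (since 4·9^3 − 24·9^2 = 972).
min ATC = 972/9 + 89 − 24·9 + 2·9^2 = $143. That is the break-even price.
For $17 ≤ P < $143 the firm produces at a loss; below $17 it shuts down.

Shutdown price = $17; break-even price = $143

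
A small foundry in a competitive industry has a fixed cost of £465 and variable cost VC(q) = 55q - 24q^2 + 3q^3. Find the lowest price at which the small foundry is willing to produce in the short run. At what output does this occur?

Short-run supply begins at min AVC. From VC = 55q - 24q^2 + 3q^3, AVC = 55 - 24q + 3q^2.
At the minimum of AVC, MC = AVC. MC = 55 - 48q + 9q^2; setting MC = AVC gives 6q^2 - 24q = 0, so q = 4. min AVC = 7.
The firm shuts down for any P below £7.

£7 per unit, at q = 4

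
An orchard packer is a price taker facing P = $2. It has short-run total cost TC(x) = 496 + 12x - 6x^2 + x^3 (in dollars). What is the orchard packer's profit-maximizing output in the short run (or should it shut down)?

Shut down

Variable cost is VC = 12x - 6x^2 + x^3, so AVC = VC/x = 12 - 6x + x^2 and MC = dTC/dx = 12 - 12x + 3x^2.
AVC is minimized where dAVC/dx = -6 + 2x = 0, at x = 3; min AVC = 12 - 6·3 + 3^2 = $3.
P = $2 lies below min AVC = $3; no output level covers variable cost.
The firm minimizes its loss by shutting down and losing only its fixed cost of $496.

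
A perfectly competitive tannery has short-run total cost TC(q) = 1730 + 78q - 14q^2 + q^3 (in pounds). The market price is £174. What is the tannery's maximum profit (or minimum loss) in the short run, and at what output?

AVC = 78 - 14q + q^2; min AVC = £29 at q = 7. Since P = £174 ≥ min AVC, the firm produces.
MC = 78 - 28q + 3q^2. Setting P = MC and taking the root on the rising branch gives q* = 12.
TR = 174·12 = 2088. TC = 1730 + 648 = 2378. Profit = 2088 − 2378 = -£290.
That loss of £290 beats the £1730 the firm would lose by shutting down; producing recovers £1440 of fixed cost.

Profit = -£290 at q = 12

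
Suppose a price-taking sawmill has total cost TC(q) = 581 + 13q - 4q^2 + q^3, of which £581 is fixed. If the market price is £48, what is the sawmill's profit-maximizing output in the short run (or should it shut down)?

Produce at q = 5

Variable cost is VC = 13q - 4q^2 + q^3, so AVC = VC/q = 13 - 4q + q^2 and MC = dTC/dq = 13 - 8q + 3q^2.
The AVC parabola has its vertex at q = 4/2 = 2, where AVC = 13 - 4·2 + 2^2 = £9.
P = £48 exceeds min AVC = £9, so the firm stays open.
Set P = MC: 48 = 13 - 8q + 3q^2 → -35 - 8q + 3q^2 = 0. The roots are q = -7/3 and q = 5; the profit-maximizing output is on the rising part of MC, so q* = 5.
Check: AVC at q = 5 is £18 ≤ P, so revenue covers variable cost.
Profit = P·q − TC = 48·5 − 671 = -£431, a loss, but smaller than the £581 fixed cost the firm would lose by shutting down.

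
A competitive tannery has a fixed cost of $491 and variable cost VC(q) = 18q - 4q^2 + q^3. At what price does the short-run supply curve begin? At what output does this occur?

$14 per unit, at q = 2

The firm shuts down when price falls below the minimum of average variable cost. AVC = VC/q = 18 - 4q + q^2.
At the minimum of AVC, MC = AVC. MC = 18 - 8q + 3q^2; setting MC = AVC gives 2q^2 - 4q = 0, so q = 2. min AVC = 14.
For P < $14 the firm produces nothing.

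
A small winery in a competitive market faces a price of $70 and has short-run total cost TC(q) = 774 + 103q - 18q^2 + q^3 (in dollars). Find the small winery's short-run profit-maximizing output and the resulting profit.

Profit = -$290 at q = 11

AVC = 103 - 18q + q^2; min AVC = $22 at q = 9. Since P = $70 ≥ min AVC, the firm produces.
MC = 103 - 36q + 3q^2. Setting P = MC and taking the root on the rising branch gives q* = 11.
TR = 70·11 = 770. TC = 774 + 286 = 1060. Profit = 770 − 1060 = -$290.
By producing, the firm covers all variable cost plus $484 of fixed cost; shutting down would lose the full $774.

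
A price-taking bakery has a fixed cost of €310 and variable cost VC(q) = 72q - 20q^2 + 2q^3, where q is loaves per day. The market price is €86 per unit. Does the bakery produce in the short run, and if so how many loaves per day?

Strip out fixed cost: VC = 72q - 20q^2 + 2q^3. Then AVC = 72 - 20q + 2q^2 and MC = 72 - 40q + 6q^2.
The AVC parabola has its vertex at q = 20/4 = 5, where AVC = 72 - 20·5 + 2·5^2 = €22.
Since P = €86 ≥ min AVC = €22, price covers variable cost and the firm should produce.
Solving P = MC: -14 - 40q + 6q^2 = 0 ⇒ q = -1/3 or 7. On the upward-sloping branch, q* = 7.
Check: AVC at q = 7 is €30 ≤ P, so revenue covers variable cost.
Profit = P·q − TC = 86·7 − 520 = €82.

Produce at q = 7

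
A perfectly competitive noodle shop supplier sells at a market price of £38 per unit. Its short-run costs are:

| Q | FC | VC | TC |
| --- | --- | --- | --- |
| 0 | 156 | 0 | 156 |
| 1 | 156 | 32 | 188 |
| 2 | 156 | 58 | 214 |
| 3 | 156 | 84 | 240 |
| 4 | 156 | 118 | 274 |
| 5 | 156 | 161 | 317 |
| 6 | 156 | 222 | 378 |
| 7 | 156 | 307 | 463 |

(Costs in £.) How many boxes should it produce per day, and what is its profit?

Q = 4; profit = -£122

Tabulate TR − TC: Q=0: -156; Q=1: -150; Q=2: -138; Q=3: -126; Q=4: -122; Q=5: -127; Q=6: -150; Q=7: -197.
Profit is maximized at Q = 4. AVC there is 118/4 = £29.50 ≤ P, so producing beats shutting down (which would give -£156).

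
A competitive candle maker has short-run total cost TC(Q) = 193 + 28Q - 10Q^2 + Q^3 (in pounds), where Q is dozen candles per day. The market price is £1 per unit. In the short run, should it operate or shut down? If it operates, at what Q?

Shut down

Variable cost is VC = 28Q - 10Q^2 + Q^3, so AVC = VC/Q = 28 - 10Q + Q^2 and MC = dTC/dQ = 28 - 20Q + 3Q^2.
AVC hits its minimum where MC = AVC, at Q = 5, giving min AVC = 28 - 10·5 + 5^2 = £3.
Since P = £1 < min AVC = £3, price fails to cover variable cost at any output.
Shutting down limits the loss to fixed cost, £193.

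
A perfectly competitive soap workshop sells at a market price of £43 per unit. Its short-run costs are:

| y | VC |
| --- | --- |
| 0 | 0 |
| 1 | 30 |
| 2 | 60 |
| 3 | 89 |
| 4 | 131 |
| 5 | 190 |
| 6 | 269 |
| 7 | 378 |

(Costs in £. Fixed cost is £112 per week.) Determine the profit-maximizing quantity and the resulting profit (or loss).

y = 4; profit = -£71

Profit at each row (π = 43y − TC): y=0: -112; y=1: -99; y=2: -86; y=3: -72; y=4: -71; y=5: -87; y=6: -123; y=7: -189.
Profit is maximized at y = 4. AVC there is 131/4 = £32.75 ≤ P, so producing beats shutting down (which would give -£112).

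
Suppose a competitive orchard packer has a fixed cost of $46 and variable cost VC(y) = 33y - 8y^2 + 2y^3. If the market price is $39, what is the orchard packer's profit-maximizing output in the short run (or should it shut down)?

Variable cost is VC = 33y - 8y^2 + 2y^3, so AVC = VC/y = 33 - 8y + 2y^2 and MC = dTC/dy = 33 - 16y + 6y^2.
The AVC parabola has its vertex at y = 8/4 = 2, where AVC = 33 - 8·2 + 2·2^2 = $25.
Because $39 ≥ $25, revenue can cover variable cost; the firm operates.
Set P = MC: 39 = 33 - 16y + 6y^2 → -6 - 16y + 6y^2 = 0. The roots are y = -1/3 and y = 3; the profit-maximizing output is on the rising part of MC, so y* = 3.
Check: AVC at y = 3 is $27 ≤ P, so revenue covers variable cost.
Profit = P·y − TC = 39·3 − 127 = -$10, a loss, but smaller than the $46 fixed cost the firm would lose by shutting down.

Produce at y = 3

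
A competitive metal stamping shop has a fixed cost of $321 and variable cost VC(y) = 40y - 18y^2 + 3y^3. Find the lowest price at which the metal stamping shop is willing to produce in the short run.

The firm shuts down when price falls below the minimum of average variable cost. AVC = VC/y = 40 - 18y + 3y^2.
At the minimum of AVC, MC = AVC. MC = 40 - 36y + 9y^2; setting MC = AVC gives 6y^2 - 18y = 0, so y = 3. min AVC = 13.
So the shutdown price is $13.

$13 per unit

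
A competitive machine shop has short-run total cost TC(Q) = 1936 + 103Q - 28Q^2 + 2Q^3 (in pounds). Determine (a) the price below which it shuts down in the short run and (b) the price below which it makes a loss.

Shutdown price = £5; break-even price = £213

Shutdown price = min AVC. AVC = 103 - 28Q + 2Q^2, with vertex at Q = 7 and minimum £5.
ATC = 1936/Q + 103 - 28Q + 2Q^2. Setting dATC/dQ = −1936/Q^2 − 28 + 4Q = 0 gives Q = 11 (since 4·11^3 − 28·11^2 = 1936).
min ATC = 1936/11 + 103 − 28·11 + 2·11^2 = £213. That is the break-even price.
For £5 ≤ P < £213 the firm produces at a loss; below £5 it shuts down.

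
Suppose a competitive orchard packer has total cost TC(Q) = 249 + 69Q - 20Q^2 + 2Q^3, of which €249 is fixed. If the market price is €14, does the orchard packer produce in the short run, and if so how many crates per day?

Variable cost is VC = 69Q - 20Q^2 + 2Q^3, so AVC = VC/Q = 69 - 20Q + 2Q^2 and MC = dTC/dQ = 69 - 40Q + 6Q^2.
AVC is minimized where dAVC/dQ = -20 + 4Q = 0, at Q = 5; min AVC = 69 - 20·5 + 2·5^2 = €19.
With P < min AVC (€14 < €19), every unit sold adds to the loss.
The firm minimizes its loss by shutting down and losing only its fixed cost of €249.

Shut down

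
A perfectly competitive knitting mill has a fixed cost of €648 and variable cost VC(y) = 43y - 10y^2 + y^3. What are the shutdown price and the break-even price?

Shutdown price = min AVC. AVC = 43 - 10y + y^2, with vertex at y = 5 and minimum €18.
ATC = 648/y + 43 - 10y + y^2. Setting dATC/dy = −648/y^2 − 10 + 2y = 0 gives y = 9 (since 2·9^3 − 10·9^2 = 648).
min ATC = 648/9 + 43 − 10·9 + 9^2 = €106. That is the break-even price.
For €18 ≤ P < €106 the firm produces at a loss; below €18 it shuts down.

Shutdown price = €18; break-even price = €106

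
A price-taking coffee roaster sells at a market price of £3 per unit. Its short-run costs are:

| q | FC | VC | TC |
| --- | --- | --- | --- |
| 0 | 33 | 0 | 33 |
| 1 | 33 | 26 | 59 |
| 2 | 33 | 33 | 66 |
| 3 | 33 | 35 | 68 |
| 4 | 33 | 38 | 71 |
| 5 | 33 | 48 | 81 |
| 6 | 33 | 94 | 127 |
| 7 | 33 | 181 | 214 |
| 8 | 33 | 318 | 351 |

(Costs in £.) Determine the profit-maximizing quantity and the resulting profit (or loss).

Tabulate TR − TC: q=0: -33; q=1: -56; q=2: -60; q=3: -59; q=4: -59; q=5: -66; q=6: -109; q=7: -193; q=8: -327.
Profit is highest at q = 0. Equivalently, the lowest AVC in the table is 38/4 ≈ £9.50 at q = 4, and P = £3 falls below it — price never covers variable cost, so the firm shuts down and loses only its fixed cost.

q = 0 (shut down); profit = -£33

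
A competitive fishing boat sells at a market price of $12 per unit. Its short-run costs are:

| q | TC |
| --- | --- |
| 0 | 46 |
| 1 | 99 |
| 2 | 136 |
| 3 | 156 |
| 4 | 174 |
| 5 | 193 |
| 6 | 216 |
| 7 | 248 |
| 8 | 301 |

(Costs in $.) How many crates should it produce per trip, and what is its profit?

q = 0 (shut down); profit = -$46

Tabulate TR − TC: q=0: -46; q=1: -87; q=2: -112; q=3: -120; q=4: -126; q=5: -133; q=6: -144; q=7: -164; q=8: -205.
Profit is highest at q = 0. Equivalently, the lowest AVC in the table is 170/6 ≈ $28.33 at q = 6, and P = $12 falls below it — price never covers variable cost, so the firm shuts down and loses only its fixed cost.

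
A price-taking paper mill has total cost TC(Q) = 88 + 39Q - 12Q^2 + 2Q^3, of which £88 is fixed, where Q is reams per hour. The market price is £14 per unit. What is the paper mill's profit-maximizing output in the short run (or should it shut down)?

Strip out fixed cost: VC = 39Q - 12Q^2 + 2Q^3. Then AVC = 39 - 12Q + 2Q^2 and MC = 39 - 24Q + 6Q^2.
AVC hits its minimum where MC = AVC, at Q = 3, giving min AVC = 39 - 12·3 + 2·3^2 = £21.
P = £14 lies below min AVC = £21; no output level covers variable cost.
The firm minimizes its loss by shutting down and losing only its fixed cost of £88.

Shut down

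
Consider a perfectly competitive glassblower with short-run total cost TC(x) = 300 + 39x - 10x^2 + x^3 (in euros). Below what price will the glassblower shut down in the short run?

€14 per unit

The firm shuts down when price falls below the minimum of average variable cost. AVC = VC/x = 39 - 10x + x^2.
dAVC/dx = -10 + 2x = 0 gives x = 5. min AVC = 39 - 10·5 + 5^2 = 14.
The firm shuts down for any P below €14.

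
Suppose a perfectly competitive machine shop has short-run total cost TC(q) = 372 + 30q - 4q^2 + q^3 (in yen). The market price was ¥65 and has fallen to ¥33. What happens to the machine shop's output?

Output falls from 5 to 3

MC = 30 - 8q + 3q^2; the shutdown threshold is min AVC = ¥26 (at q = 2).
With P = ¥65 above the shutdown price, P = MC gives q = 5.
At P = ¥33 ≥ min AVC, set P = MC: q = 3. The firm stays open but cuts output.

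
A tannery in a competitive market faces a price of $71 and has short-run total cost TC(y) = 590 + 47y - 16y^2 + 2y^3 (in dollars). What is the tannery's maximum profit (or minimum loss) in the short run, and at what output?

Profit = -$302 at y = 6

AVC = 47 - 16y + 2y^2 has its minimum $15 at y = 4; price $71 clears that bar, so the firm operates.
With MC = 47 - 32y + 6y^2, P = MC on the upward-sloping part at y* = 6.
TR = 71·6 = 426. TC = 590 + 138 = 728. Profit = 426 − 728 = -$302.
Shutting down would mean losing the fixed cost of $590, so operating at a loss of $302 is better by $288.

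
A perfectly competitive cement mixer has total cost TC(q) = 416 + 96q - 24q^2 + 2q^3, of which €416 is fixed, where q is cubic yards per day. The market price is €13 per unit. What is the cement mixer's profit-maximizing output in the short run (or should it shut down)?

Variable cost is VC = 96q - 24q^2 + 2q^3, so AVC = VC/q = 96 - 24q + 2q^2 and MC = dTC/dq = 96 - 48q + 6q^2.
The AVC parabola has its vertex at q = 24/4 = 6, where AVC = 96 - 24·6 + 2·6^2 = €24.
With P < min AVC (€13 < €24), every unit sold adds to the loss.
Best response: produce nothing and absorb the €416 fixed cost.

Shut down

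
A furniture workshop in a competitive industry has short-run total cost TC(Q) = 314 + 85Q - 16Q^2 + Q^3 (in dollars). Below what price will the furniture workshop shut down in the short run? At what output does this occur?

$21 per unit, at Q = 8

The firm shuts down when price falls below the minimum of average variable cost. AVC = VC/Q = 85 - 16Q + Q^2.
dAVC/dQ = -16 + 2Q = 0 gives Q = 8. min AVC = 85 - 16·8 + 8^2 = 21.
So the shutdown price is $21.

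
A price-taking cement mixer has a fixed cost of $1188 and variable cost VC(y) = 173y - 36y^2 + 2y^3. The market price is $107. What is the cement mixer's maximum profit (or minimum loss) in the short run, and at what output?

AVC = 173 - 36y + 2y^2; min AVC = $11 at y = 9. Since P = $107 ≥ min AVC, the firm produces.
MC = 173 - 72y + 6y^2. Setting P = MC and taking the root on the rising branch gives y* = 11.
TR = 107·11 = 1177. TC = 1188 + 209 = 1397. Profit = 1177 − 1397 = -$220.
Shutting down would mean losing the fixed cost of $1188, so operating at a loss of $220 is better by $968.

Profit = -$220 at y = 11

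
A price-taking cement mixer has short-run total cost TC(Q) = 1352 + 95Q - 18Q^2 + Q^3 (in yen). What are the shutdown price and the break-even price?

Shutdown price = min AVC. AVC = 95 - 18Q + Q^2, with vertex at Q = 9 and minimum ¥14.
ATC = 1352/Q + 95 - 18Q + Q^2. Setting dATC/dQ = −1352/Q^2 − 18 + 2Q = 0 gives Q = 13 (since 2·13^3 − 18·13^2 = 1352).
min ATC = 1352/13 + 95 − 18·13 + 13^2 = ¥134. That is the break-even price.
For ¥14 ≤ P < ¥134 the firm produces at a loss; below ¥14 it shuts down.

Shutdown price = ¥14; break-even price = ¥134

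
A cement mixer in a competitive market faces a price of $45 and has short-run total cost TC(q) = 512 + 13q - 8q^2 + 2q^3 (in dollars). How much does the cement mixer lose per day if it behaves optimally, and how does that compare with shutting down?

AVC = 13 - 8q + 2q^2; min AVC = $5 at q = 2. Since P = $45 ≥ min AVC, the firm produces.
With MC = 13 - 16q + 6q^2, P = MC on the upward-sloping part at q* = 4.
TR = 45·4 = 180. TC = 512 + 52 = 564. Profit = 180 − 564 = -$384.
By producing, the firm covers all variable cost plus $128 of fixed cost; shutting down would lose the full $512.

Profit = -$384 at q = 4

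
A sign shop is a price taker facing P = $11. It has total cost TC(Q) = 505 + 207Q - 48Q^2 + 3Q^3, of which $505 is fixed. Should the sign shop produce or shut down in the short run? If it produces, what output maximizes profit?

Shut down

Variable cost is VC = 207Q - 48Q^2 + 3Q^3, so AVC = VC/Q = 207 - 48Q + 3Q^2 and MC = dTC/dQ = 207 - 96Q + 9Q^2.
AVC is minimized where dAVC/dQ = -48 + 6Q = 0, at Q = 8; min AVC = 207 - 48·8 + 3·8^2 = $15.
Since P = $11 < min AVC = $15, price fails to cover variable cost at any output.
The firm minimizes its loss by shutting down and losing only its fixed cost of $505.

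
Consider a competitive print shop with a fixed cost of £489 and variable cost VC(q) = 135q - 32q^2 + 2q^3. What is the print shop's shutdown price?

£7 per unit

Short-run supply begins at min AVC. From VC = 135q - 32q^2 + 2q^3, AVC = 135 - 32q + 2q^2.
dAVC/dq = -32 + 4q = 0 gives q = 8. min AVC = 135 - 32·8 + 2·8^2 = 7.
The firm shuts down for any P below £7.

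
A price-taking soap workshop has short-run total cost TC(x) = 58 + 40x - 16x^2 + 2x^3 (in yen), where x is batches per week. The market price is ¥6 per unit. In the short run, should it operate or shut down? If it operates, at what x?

Variable cost is VC = 40x - 16x^2 + 2x^3, so AVC = VC/x = 40 - 16x + 2x^2 and MC = dTC/dx = 40 - 32x + 6x^2.
AVC hits its minimum where MC = AVC, at x = 4, giving min AVC = 40 - 16·4 + 2·4^2 = ¥8.
Since P = ¥6 < min AVC = ¥8, price fails to cover variable cost at any output.
The firm minimizes its loss by shutting down and losing only its fixed cost of ¥58.

Shut down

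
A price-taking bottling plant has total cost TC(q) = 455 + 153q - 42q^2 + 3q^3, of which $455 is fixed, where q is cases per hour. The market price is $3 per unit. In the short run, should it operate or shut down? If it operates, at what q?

Shut down

Strip out fixed cost: VC = 153q - 42q^2 + 3q^3. Then AVC = 153 - 42q + 3q^2 and MC = 153 - 84q + 9q^2.
The AVC parabola has its vertex at q = 42/6 = 7, where AVC = 153 - 42·7 + 3·7^2 = $6.
With P < min AVC ($3 < $6), every unit sold adds to the loss.
Shutting down limits the loss to fixed cost, $455.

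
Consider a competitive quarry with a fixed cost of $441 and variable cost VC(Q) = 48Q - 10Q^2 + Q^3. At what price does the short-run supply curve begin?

$23 per unit

Short-run supply begins at min AVC. From VC = 48Q - 10Q^2 + Q^3, AVC = 48 - 10Q + Q^2.
At the minimum of AVC, MC = AVC. MC = 48 - 20Q + 3Q^2; setting MC = AVC gives 2Q^2 - 10Q = 0, so Q = 5. min AVC = 23.
The firm shuts down for any P below $23.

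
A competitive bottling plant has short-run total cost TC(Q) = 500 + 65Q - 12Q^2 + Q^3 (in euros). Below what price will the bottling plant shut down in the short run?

Short-run supply begins at min AVC. From VC = 65Q - 12Q^2 + Q^3, AVC = 65 - 12Q + Q^2.
At the minimum of AVC, MC = AVC. MC = 65 - 24Q + 3Q^2; setting MC = AVC gives 2Q^2 - 12Q = 0, so Q = 6. min AVC = 29.
The firm shuts down for any P below €29.

€29 per unit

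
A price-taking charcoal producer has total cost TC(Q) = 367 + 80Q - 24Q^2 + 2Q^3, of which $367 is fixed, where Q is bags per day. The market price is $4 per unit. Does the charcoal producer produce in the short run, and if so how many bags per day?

Strip out fixed cost: VC = 80Q - 24Q^2 + 2Q^3. Then AVC = 80 - 24Q + 2Q^2 and MC = 80 - 48Q + 6Q^2.
AVC hits its minimum where MC = AVC, at Q = 6, giving min AVC = 80 - 24·6 + 2·6^2 = $8.
P = $4 lies below min AVC = $8; no output level covers variable cost.
The firm minimizes its loss by shutting down and losing only its fixed cost of $367.

Shut down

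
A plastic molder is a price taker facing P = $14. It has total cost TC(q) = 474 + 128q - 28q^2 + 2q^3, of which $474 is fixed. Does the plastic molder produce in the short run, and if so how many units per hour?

Strip out fixed cost: VC = 128q - 28q^2 + 2q^3. Then AVC = 128 - 28q + 2q^2 and MC = 128 - 56q + 6q^2.
AVC hits its minimum where MC = AVC, at q = 7, giving min AVC = 128 - 28·7 + 2·7^2 = $30.
P = $14 lies below min AVC = $30; no output level covers variable cost.
The firm minimizes its loss by shutting down and losing only its fixed cost of $474.

Shut down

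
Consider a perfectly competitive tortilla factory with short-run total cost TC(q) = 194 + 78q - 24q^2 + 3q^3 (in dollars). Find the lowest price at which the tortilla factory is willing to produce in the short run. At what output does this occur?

$30 per unit, at q = 4

The shutdown price is the minimum of AVC. VC = 78q - 24q^2 + 3q^3, so AVC = 78 - 24q + 3q^2.
At the minimum of AVC, MC = AVC. MC = 78 - 48q + 9q^2; setting MC = AVC gives 6q^2 - 24q = 0, so q = 4. min AVC = 30.
So the shutdown price is $30.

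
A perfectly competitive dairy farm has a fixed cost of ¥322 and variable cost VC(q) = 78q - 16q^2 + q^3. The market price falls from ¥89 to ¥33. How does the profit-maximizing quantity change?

Output falls from 11 to 9

MC = 78 - 32q + 3q^2; the shutdown threshold is min AVC = ¥14 (at q = 8).
At P = ¥89 ≥ min AVC, set P = MC on the rising branch: q = 11.
At P = ¥33 ≥ min AVC, set P = MC: q = 9. The firm stays open but cuts output.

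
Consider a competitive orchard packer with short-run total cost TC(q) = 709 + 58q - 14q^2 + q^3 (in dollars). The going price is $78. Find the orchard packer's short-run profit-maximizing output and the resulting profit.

Profit = -$109 at q = 10

AVC = 58 - 14q + q^2 has its minimum $9 at q = 7; price $78 clears that bar, so the firm operates.
MC = 58 - 28q + 3q^2. Setting P = MC and taking the root on the rising branch gives q* = 10.
TR = 78·10 = 780. TC = 709 + 180 = 889. Profit = 780 − 889 = -$109.
By producing, the firm covers all variable cost plus $600 of fixed cost; shutting down would lose the full $709.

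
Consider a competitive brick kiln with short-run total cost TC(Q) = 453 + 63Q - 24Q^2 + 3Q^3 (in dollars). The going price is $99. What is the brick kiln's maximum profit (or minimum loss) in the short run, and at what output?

AVC = 63 - 24Q + 3Q^2; min AVC = $15 at Q = 4. Since P = $99 ≥ min AVC, the firm produces.
With MC = 63 - 48Q + 9Q^2, P = MC on the upward-sloping part at Q* = 6.
TR = 99·6 = 594. TC = 453 + 162 = 615. Profit = 594 − 615 = -$21.
Shutting down would mean losing the fixed cost of $453, so operating at a loss of $21 is better by $432.

Profit = -$21 at Q = 6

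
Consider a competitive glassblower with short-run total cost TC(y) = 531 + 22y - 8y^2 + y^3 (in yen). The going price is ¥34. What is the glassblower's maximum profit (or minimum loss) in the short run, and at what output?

Profit = -¥387 at y = 6

AVC = 22 - 8y + y^2; min AVC = ¥6 at y = 4. Since P = ¥34 ≥ min AVC, the firm produces.
With MC = 22 - 16y + 3y^2, P = MC on the upward-sloping part at y* = 6.
TR = 34·6 = 204. TC = 531 + 60 = 591. Profit = 204 − 591 = -¥387.
That loss of ¥387 beats the ¥531 the firm would lose by shutting down; producing recovers ¥144 of fixed cost.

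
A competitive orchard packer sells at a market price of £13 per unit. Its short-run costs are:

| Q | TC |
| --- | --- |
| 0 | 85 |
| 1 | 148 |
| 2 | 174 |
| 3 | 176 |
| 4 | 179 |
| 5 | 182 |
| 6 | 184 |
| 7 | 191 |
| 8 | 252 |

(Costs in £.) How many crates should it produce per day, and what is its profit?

Tabulate TR − TC: Q=0: -85; Q=1: -135; Q=2: -148; Q=3: -137; Q=4: -127; Q=5: -117; Q=6: -106; Q=7: -100; Q=8: -148.
Profit is highest at Q = 0. Equivalently, the lowest AVC in the table is 106/7 ≈ £15.14 at Q = 7, and P = £13 falls below it — price never covers variable cost, so the firm shuts down and loses only its fixed cost.

Q = 0 (shut down); profit = -£85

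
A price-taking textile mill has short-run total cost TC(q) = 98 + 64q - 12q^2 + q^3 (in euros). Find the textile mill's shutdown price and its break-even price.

Shutdown price = €28; break-even price = €43

AVC = 64 - 12q + q^2; minimized at q = 6, giving min AVC = €28. That is the shutdown price.
ATC = 98/q + 64 - 12q + q^2. Setting dATC/dq = −98/q^2 − 12 + 2q = 0 gives q = 7 (since 2·7^3 − 12·7^2 = 98).
min ATC = 98/7 + 64 − 12·7 + 7^2 = €43. That is the break-even price.
Between these two prices the firm operates at a loss; above €43 it earns a profit.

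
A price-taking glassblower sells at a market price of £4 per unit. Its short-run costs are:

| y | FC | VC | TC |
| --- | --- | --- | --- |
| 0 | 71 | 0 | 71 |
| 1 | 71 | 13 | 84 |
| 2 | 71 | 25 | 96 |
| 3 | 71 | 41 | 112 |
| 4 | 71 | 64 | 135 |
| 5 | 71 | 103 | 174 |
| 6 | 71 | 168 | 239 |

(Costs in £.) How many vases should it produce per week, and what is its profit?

Compute π = P·y − TC at each output: y=0: -71; y=1: -80; y=2: -88; y=3: -100; y=4: -119; y=5: -154; y=6: -215.
Profit is highest at y = 0. Equivalently, the lowest AVC in the table is 25/2 ≈ £12.50 at y = 2, and P = £4 falls below it — price never covers variable cost, so the firm shuts down and loses only its fixed cost.

y = 0 (shut down); profit = -£71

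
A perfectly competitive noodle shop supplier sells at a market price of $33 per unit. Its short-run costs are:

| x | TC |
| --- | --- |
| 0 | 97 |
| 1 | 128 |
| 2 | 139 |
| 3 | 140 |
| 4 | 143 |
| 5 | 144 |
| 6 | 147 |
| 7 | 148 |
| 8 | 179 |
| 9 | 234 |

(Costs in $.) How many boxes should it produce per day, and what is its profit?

x = 8; profit = $85

Profit at each row (π = 33x − TC): x=0: -97; x=1: -95; x=2: -73; x=3: -41; x=4: -11; x=5: 21; x=6: 51; x=7: 83; x=8: 85; x=9: 63.
Profit is maximized at x = 8. AVC there is 82/8 = $10.25 ≤ P, so producing beats shutting down (which would give -$97).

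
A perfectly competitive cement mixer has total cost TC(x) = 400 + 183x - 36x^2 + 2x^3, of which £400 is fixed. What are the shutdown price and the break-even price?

Shutdown price = min AVC. AVC = 183 - 36x + 2x^2, with vertex at x = 9 and minimum £21.
ATC = 400/x + 183 - 36x + 2x^2. Setting dATC/dx = −400/x^2 − 36 + 4x = 0 gives x = 10 (since 4·10^3 − 36·10^2 = 400).
min ATC = 400/10 + 183 − 36·10 + 2·10^2 = £63. That is the break-even price.
Between these two prices the firm operates at a loss; above £63 it earns a profit.

Shutdown price = £21; break-even price = £63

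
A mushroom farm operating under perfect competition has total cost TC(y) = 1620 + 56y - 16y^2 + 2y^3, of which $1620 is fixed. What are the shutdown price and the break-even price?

Shutdown price = $24; break-even price = $254

Shutdown price = min AVC. AVC = 56 - 16y + 2y^2, with vertex at y = 4 and minimum $24.
ATC = 1620/y + 56 - 16y + 2y^2. Setting dATC/dy = −1620/y^2 − 16 + 4y = 0 gives y = 9 (since 4·9^3 − 16·9^2 = 1620).
min ATC = 1620/9 + 56 − 16·9 + 2·9^2 = $254. That is the break-even price.
For $24 ≤ P < $254 the firm produces at a loss; below $24 it shuts down.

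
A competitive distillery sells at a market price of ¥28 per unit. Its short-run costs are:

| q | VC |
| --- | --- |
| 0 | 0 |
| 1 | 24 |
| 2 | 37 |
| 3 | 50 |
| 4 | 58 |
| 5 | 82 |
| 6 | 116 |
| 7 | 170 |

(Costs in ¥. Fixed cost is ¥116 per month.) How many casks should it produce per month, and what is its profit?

q = 5; profit = -¥58

Compute π = P·q − TC at each output: q=0: -116; q=1: -112; q=2: -97; q=3: -82; q=4: -62; q=5: -58; q=6: -64; q=7: -90.
Profit is maximized at q = 5. AVC there is 82/5 = ¥16.40 ≤ P, so producing beats shutting down (which would give -¥116).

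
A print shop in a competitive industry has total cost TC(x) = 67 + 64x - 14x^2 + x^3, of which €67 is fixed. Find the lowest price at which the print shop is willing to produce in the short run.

€15 per unit

Short-run supply begins at min AVC. From VC = 64x - 14x^2 + x^3, AVC = 64 - 14x + x^2.
At the minimum of AVC, MC = AVC. MC = 64 - 28x + 3x^2; setting MC = AVC gives 2x^2 - 14x = 0, so x = 7. min AVC = 15.
The firm shuts down for any P below €15.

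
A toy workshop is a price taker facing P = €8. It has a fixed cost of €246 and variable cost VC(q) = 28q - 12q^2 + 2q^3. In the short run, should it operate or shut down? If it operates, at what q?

Strip out fixed cost: VC = 28q - 12q^2 + 2q^3. Then AVC = 28 - 12q + 2q^2 and MC = 28 - 24q + 6q^2.
The AVC parabola has its vertex at q = 12/4 = 3, where AVC = 28 - 12·3 + 2·3^2 = €10.
Since P = €8 < min AVC = €10, price fails to cover variable cost at any output.
The firm minimizes its loss by shutting down and losing only its fixed cost of €246.

Shut down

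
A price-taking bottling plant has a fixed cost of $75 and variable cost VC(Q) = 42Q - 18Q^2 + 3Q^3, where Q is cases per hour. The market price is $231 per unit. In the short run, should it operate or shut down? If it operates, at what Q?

From TC, MC = TC'(Q) = 42 - 36Q + 9Q^2 and AVC = VC/Q = 42 - 18Q + 3Q^2.
The AVC parabola has its vertex at Q = 18/6 = 3, where AVC = 42 - 18·3 + 3·3^2 = $15.
Since P = $231 ≥ min AVC = $15, price covers variable cost and the firm should produce.
Solving P = MC: -189 - 36Q + 9Q^2 = 0 ⇒ Q = -3 or 7. On the upward-sloping branch, Q* = 7.
Check: AVC at Q = 7 is $63 ≤ P, so revenue covers variable cost.
Profit = P·Q − TC = 231·7 − 516 = $1101.

Produce at Q = 7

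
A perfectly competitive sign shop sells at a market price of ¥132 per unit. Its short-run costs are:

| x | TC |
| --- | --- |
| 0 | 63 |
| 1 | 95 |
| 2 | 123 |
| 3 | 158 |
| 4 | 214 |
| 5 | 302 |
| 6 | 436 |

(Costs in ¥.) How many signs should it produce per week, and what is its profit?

x = 5; profit = ¥358

Compute π = P·x − TC at each output: x=0: -63; x=1: 37; x=2: 141; x=3: 238; x=4: 314; x=5: 358; x=6: 356.
Profit is maximized at x = 5. AVC there is 239/5 = ¥47.80 ≤ P, so producing beats shutting down (which would give -¥63).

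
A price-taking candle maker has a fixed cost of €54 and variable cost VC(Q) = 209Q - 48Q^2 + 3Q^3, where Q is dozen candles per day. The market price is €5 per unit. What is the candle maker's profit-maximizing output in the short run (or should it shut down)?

Shut down

From TC, MC = TC'(Q) = 209 - 96Q + 9Q^2 and AVC = VC/Q = 209 - 48Q + 3Q^2.
The AVC parabola has its vertex at Q = 48/6 = 8, where AVC = 209 - 48·8 + 3·8^2 = €17.
P = €5 lies below min AVC = €17; no output level covers variable cost.
Best response: produce nothing and absorb the €54 fixed cost.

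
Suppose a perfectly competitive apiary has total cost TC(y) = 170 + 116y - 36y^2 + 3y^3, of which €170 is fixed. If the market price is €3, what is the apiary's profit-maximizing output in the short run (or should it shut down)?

Shut down

Variable cost is VC = 116y - 36y^2 + 3y^3, so AVC = VC/y = 116 - 36y + 3y^2 and MC = dTC/dy = 116 - 72y + 9y^2.
AVC hits its minimum where MC = AVC, at y = 6, giving min AVC = 116 - 36·6 + 3·6^2 = €8.
Since P = €3 < min AVC = €8, price fails to cover variable cost at any output.
Shutting down limits the loss to fixed cost, €170.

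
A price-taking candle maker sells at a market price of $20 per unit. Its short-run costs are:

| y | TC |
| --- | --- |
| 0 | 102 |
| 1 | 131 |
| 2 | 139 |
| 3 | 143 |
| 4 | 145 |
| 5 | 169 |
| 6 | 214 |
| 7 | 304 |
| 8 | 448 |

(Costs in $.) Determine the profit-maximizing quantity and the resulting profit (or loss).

Profit at each row (π = 20y − TC): y=0: -102; y=1: -111; y=2: -99; y=3: -83; y=4: -65; y=5: -69; y=6: -94; y=7: -164; y=8: -288.
Profit is maximized at y = 4. AVC there is 43/4 = $10.75 ≤ P, so producing beats shutting down (which would give -$102).

y = 4; profit = -$65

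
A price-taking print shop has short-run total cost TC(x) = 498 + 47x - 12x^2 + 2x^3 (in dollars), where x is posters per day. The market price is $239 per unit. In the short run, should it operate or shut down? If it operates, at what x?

Variable cost is VC = 47x - 12x^2 + 2x^3, so AVC = VC/x = 47 - 12x + 2x^2 and MC = dTC/dx = 47 - 24x + 6x^2.
AVC is minimized where dAVC/dx = -12 + 4x = 0, at x = 3; min AVC = 47 - 12·3 + 2·3^2 = $29.
P = $239 exceeds min AVC = $29, so the firm stays open.
Solving P = MC: -192 - 24x + 6x^2 = 0 ⇒ x = -4 or 8. On the upward-sloping branch, x* = 8.
Check: AVC at x = 8 is $79 ≤ P, so revenue covers variable cost.
Profit = P·x − TC = 239·8 − 1130 = $782.

Produce at x = 8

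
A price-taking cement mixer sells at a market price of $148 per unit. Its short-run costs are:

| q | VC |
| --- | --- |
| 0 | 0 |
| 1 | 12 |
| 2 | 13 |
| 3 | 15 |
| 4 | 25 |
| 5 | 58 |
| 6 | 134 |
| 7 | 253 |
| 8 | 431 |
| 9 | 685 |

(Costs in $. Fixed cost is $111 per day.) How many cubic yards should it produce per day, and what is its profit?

q = 7; profit = $672

Compute π = P·q − TC at each output: q=0: -111; q=1: 25; q=2: 172; q=3: 318; q=4: 456; q=5: 571; q=6: 643; q=7: 672; q=8: 642; q=9: 536.
Profit is maximized at q = 7. AVC there is 253/7 = $36.14 ≤ P, so producing beats shutting down (which would give -$111).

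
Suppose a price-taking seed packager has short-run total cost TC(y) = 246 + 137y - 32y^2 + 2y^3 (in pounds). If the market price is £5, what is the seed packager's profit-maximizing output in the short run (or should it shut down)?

Variable cost is VC = 137y - 32y^2 + 2y^3, so AVC = VC/y = 137 - 32y + 2y^2 and MC = dTC/dy = 137 - 64y + 6y^2.
The AVC parabola has its vertex at y = 32/4 = 8, where AVC = 137 - 32·8 + 2·8^2 = £9.
P = £5 lies below min AVC = £9; no output level covers variable cost.
Best response: produce nothing and absorb the £246 fixed cost.

Shut down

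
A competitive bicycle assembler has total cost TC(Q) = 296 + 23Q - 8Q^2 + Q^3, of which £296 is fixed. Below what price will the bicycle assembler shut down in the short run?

£7 per unit

The firm shuts down when price falls below the minimum of average variable cost. AVC = VC/Q = 23 - 8Q + Q^2.
dAVC/dQ = -8 + 2Q = 0 gives Q = 4. min AVC = 23 - 8·4 + 4^2 = 7.
So the shutdown price is £7.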